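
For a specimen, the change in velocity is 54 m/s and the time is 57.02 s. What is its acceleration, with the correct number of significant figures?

acceleration = 54 m/s ÷ 57.02 s = 0.947036127675… m/s².
54 has 2 significant figures; 57.02 has 4.
Division/multiplication keeps the fewest: 2 significant figures.
Rounded: 0.95 m/s².

0.95 m/s²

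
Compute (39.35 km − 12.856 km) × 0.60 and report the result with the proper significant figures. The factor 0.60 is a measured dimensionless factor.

16 km

39.35 km − 12.856 km = 26.494 km; the difference is limited to 2 decimal places (4 s.f.).
Carrying full precision, 26.494 × 0.60 = 15.8964 km; 0.60 has 2 s.f., so the result keeps min(4, 2) = 2 s.f.
Rounded to 2 significant figures: 16 km.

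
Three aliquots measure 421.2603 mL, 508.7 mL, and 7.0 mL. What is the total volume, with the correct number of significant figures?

937.0 mL

421.2603 mL + 508.7 mL + 7.0 mL = 936.9603 mL.
Addition/subtraction keeps the fewest decimal places: 421.2603 → 4 decimal places, 508.7 → 1 decimal place, 7.0 → 1 decimal place; limit is 1.
Rounded to 1 decimal place: 937.0 mL.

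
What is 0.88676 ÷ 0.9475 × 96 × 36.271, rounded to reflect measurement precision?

3.3 × 10³

0.88676 ÷ 0.9475 × 96 × 36.271 = 3258.79948091…
Multiplication/division keeps the fewest significant figures: 0.88676 → 5 s.f., 0.9475 → 4 s.f., 96 → 2 s.f., 36.271 → 5 s.f.; limit is 2.
Rounded to 2 significant figures: 3.3 × 10³.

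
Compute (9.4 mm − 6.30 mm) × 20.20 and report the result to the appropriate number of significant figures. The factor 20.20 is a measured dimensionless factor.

63 mm

9.4 mm − 6.30 mm = 3.10 mm; the difference is limited to 1 decimal place (2 s.f.).
Carrying full precision, 3.10 × 20.20 = 62.62 mm; 20.20 has 4 s.f., so the result keeps min(2, 4) = 2 s.f.
Rounded to 2 significant figures: 63 mm.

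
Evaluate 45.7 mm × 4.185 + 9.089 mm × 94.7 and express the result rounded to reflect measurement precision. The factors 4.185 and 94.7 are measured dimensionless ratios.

1052 mm

45.7 × 4.185 = 191.2545 → 191 mm (3 s.f., last digit at the 10^0 place).
9.089 × 94.7 = 860.7283 → 861 mm (3 s.f., last digit at the 10^0 place).
Sum: 1051.9828 mm; keep the coarser place, 10^0.
Result: 1052 mm.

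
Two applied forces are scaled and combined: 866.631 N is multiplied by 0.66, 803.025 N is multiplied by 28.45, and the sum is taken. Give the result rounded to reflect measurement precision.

866.631 × 0.66 = 571.97646 → 5.7 × 10² N (2 s.f., last digit at the 10^1 place).
803.025 × 28.45 = 22846.06125 → 2.285 × 10⁴ N (4 s.f., last digit at the 10^1 place).
Sum: 23418.03771 N; keep the coarser place, 10^1.
Result: 2.342 × 10⁴ N.

2.342 × 10⁴ N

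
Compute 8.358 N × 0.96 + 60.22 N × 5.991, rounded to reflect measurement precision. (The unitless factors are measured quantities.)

8.358 × 0.96 = 8.02368 → 8.0 N (2 s.f., last digit at the 10^-1 place).
60.22 × 5.991 = 360.77802 → 360.8 N (4 s.f., last digit at the 10^-1 place).
Sum: 368.8017 N; keep the coarser place, 10^-1.
Result: 368.8 N.

368.8 N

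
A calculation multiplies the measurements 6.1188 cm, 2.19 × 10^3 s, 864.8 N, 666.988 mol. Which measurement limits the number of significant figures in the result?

2.19 × 10^3 s

6.1188 cm → 5 s.f.; 2.19 × 10^3 s → 3 s.f.; 864.8 N → 4 s.f.; 666.988 mol → 6 s.f.
The fewest is 3 significant figures, from 2.19 × 10^3 s.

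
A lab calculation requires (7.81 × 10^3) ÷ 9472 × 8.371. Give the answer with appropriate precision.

(7.81 × 10^3) ÷ 9472 × 8.371 = 6.90218644426…
Multiplication/division keeps the fewest significant figures: 7.81 × 10^3 → 3 s.f., 9472 → 4 s.f., 8.371 → 4 s.f.; limit is 3.
Rounded to 3 significant figures: 6.90.

6.90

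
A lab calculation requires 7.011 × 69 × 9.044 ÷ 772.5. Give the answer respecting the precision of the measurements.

7.011 × 69 × 9.044 ÷ 772.5 = 5.66358109515…
Multiplication/division keeps the fewest significant figures: 7.011 → 4 s.f., 69 → 2 s.f., 9.044 → 4 s.f., 772.5 → 4 s.f.; limit is 2.
Rounded to 2 significant figures: 5.7.

5.7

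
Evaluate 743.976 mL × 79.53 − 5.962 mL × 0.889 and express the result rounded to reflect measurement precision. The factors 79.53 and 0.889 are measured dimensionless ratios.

5.916 × 10⁴ mL

743.976 × 79.53 = 59168.41128 → 5.917 × 10⁴ mL (4 s.f., last digit at the 10^1 place).
5.962 × 0.889 = 5.300218 → 5.30 mL (3 s.f., last digit at the 10^-2 place).
Difference: 59163.111062 mL; keep the coarser place, 10^1.
Result: 5.916 × 10⁴ mL.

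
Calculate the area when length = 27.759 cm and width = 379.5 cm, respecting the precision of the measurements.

area = 27.759 cm × 379.5 cm = 10534.5405 cm².
27.759 has 5 significant figures; 379.5 has 4.
Division/multiplication keeps the fewest: 4 significant figures.
Rounded: 1.053 × 10^4 cm².

1.053 × 10^4 cm²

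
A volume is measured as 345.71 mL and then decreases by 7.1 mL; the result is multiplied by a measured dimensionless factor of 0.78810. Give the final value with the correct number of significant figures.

2.669 × 10² mL

345.71 mL − 7.1 mL = 338.61 mL; the difference is limited to 1 decimal place (4 s.f.).
Carrying full precision, 338.61 × 0.78810 = 266.858541 mL; 0.78810 has 5 s.f., so the result keeps min(4, 5) = 4 s.f.
Rounded to 4 significant figures: 2.669 × 10² mL.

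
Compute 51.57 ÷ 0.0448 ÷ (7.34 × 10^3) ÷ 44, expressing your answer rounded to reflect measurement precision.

51.57 ÷ 0.0448 ÷ (7.34 × 10^3) ÷ 44 = 0.00356426824198…
Multiplication/division keeps the fewest significant figures: 51.57 → 4 s.f., 0.0448 → 3 s.f., 7.34 × 10^3 → 3 s.f., 44 → 2 s.f.; limit is 2.
Rounded to 2 significant figures: 0.0036.

0.0036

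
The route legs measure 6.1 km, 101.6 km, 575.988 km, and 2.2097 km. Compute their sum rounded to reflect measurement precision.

6.1 km + 101.6 km + 575.988 km + 2.2097 km = 685.8977 km.
Addition/subtraction keeps the fewest decimal places: 6.1 → 1 decimal place, 101.6 → 1 decimal place, 575.988 → 3 decimal places, 2.2097 → 4 decimal places; limit is 1.
Rounded to 1 decimal place: 6.859 × 10^2 km.

6.859 × 10^2 km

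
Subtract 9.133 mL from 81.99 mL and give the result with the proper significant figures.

72.86 mL

81.99 mL − 9.133 mL = 72.857 mL.
Addition/subtraction keeps the fewest decimal places: 81.99 → 2 decimal places, 9.133 → 3 decimal places; limit is 2.
Rounded to 2 decimal places: 72.86 mL.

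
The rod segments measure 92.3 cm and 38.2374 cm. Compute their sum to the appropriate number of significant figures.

92.3 cm + 38.2374 cm = 130.5374 cm.
Addition/subtraction keeps the fewest decimal places: 92.3 → 1 decimal place, 38.2374 → 4 decimal places; limit is 1.
Rounded to 1 decimal place: 130.5 cm.

130.5 cm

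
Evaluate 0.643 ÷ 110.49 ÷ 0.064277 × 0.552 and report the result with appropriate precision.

0.0500

0.643 ÷ 110.49 ÷ 0.064277 × 0.552 = 0.0499771490731…
Multiplication/division keeps the fewest significant figures: 0.643 → 3 s.f., 110.49 → 5 s.f., 0.064277 → 5 s.f., 0.552 → 3 s.f.; limit is 3.
Rounded to 3 significant figures: 0.0500.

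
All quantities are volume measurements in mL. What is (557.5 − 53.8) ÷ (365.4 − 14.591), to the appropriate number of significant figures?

557.5 − 53.8 = 503.7, limited to 1 d.p. → 4 s.f.; 365.4 − 14.591 = 350.809, limited to 1 d.p. → 4 s.f.
Carrying full precision, 503.7 ÷ 350.809 = 1.4358240524…; keep min(4, 4) = 4 s.f.
Rounded to 4 significant figures: 1.436.

1.436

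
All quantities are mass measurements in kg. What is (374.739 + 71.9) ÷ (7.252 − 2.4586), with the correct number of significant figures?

374.739 + 71.9 = 446.639, limited to 1 d.p. → 4 s.f.; 7.252 − 2.4586 = 4.7934, limited to 3 d.p. → 4 s.f.
Carrying full precision, 446.639 ÷ 4.7934 = 93.1779112947…; keep min(4, 4) = 4 s.f.
Rounded to 4 significant figures: 93.18.

93.18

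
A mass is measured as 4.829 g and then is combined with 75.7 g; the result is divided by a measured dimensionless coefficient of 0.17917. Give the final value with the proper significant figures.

449 g

4.829 g + 75.7 g = 80.529 g; the sum is limited to 1 decimal place (3 s.f.).
Carrying full precision, 80.529 ÷ 0.17917 = 449.455824078… g; 0.17917 has 5 s.f., so the result keeps min(3, 5) = 3 s.f.
Rounded to 3 significant figures: 449 g.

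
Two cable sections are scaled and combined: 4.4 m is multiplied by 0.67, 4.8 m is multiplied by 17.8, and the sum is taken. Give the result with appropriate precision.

4.4 × 0.67 = 2.948 → 2.9 m (2 s.f., last digit at the 10^-1 place).
4.8 × 17.8 = 85.44 → 85 m (2 s.f., last digit at the 10^0 place).
Sum: 88.388 m; keep the coarser place, 10^0.
Result: 88 m.

88 m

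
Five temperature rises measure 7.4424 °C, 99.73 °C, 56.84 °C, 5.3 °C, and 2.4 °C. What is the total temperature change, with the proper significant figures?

171.7 °C

7.4424 °C + 99.73 °C + 56.84 °C + 5.3 °C + 2.4 °C = 171.7124 °C.
Addition/subtraction keeps the fewest decimal places: 7.4424 → 4 decimal places, 99.73 → 2 decimal places, 56.84 → 2 decimal places, 5.3 → 1 decimal place, 2.4 → 1 decimal place; limit is 1.
Rounded to 1 decimal place: 171.7 °C.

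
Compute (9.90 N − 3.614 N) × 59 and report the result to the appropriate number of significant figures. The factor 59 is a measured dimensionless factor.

9.90 N − 3.614 N = 6.286 N; the difference is limited to 2 decimal places (3 s.f.).
Carrying full precision, 6.286 × 59 = 370.874 N; 59 has 2 s.f., so the result keeps min(3, 2) = 2 s.f.
Rounded to 2 significant figures: 3.7 × 10^2 N.

3.7 × 10^2 N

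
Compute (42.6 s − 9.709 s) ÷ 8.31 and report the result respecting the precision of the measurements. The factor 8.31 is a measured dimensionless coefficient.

3.96 s

42.6 s − 9.709 s = 32.891 s; the difference is limited to 1 decimal place (3 s.f.).
Carrying full precision, 32.891 ÷ 8.31 = 3.95800240674… s; 8.31 has 3 s.f., so the result keeps min(3, 3) = 3 s.f.
Rounded to 3 significant figures: 3.96 s.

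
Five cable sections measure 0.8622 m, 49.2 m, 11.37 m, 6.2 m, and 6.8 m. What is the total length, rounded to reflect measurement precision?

0.8622 m + 49.2 m + 11.37 m + 6.2 m + 6.8 m = 74.4322 m.
Addition/subtraction keeps the fewest decimal places: 0.8622 → 4 decimal places, 49.2 → 1 decimal place, 11.37 → 2 decimal places, 6.2 → 1 decimal place, 6.8 → 1 decimal place; limit is 1.
Rounded to 1 decimal place: 74.4 m.

74.4 m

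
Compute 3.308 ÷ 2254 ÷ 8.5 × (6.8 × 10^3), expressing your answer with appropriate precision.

1.2

3.308 ÷ 2254 ÷ 8.5 × (6.8 × 10^3) = 1.17409050577…
Multiplication/division keeps the fewest significant figures: 3.308 → 4 s.f., 2254 → 4 s.f., 8.5 → 2 s.f., 6.8 × 10^3 → 2 s.f.; limit is 2.
Rounded to 2 significant figures: 1.2.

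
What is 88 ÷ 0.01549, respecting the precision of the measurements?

88 ÷ 0.01549 = 5681.08457069…
Multiplication/division keeps the fewest significant figures: 88 → 2 s.f., 0.01549 → 4 s.f.; limit is 2.
Rounded to 2 significant figures: 5.7 × 10³.

5.7 × 10³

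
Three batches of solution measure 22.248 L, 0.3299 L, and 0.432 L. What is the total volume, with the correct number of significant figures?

23.010 L

22.248 L + 0.3299 L + 0.432 L = 23.0099 L.
Addition/subtraction keeps the fewest decimal places: 22.248 → 3 decimal places, 0.3299 → 4 decimal places, 0.432 → 3 decimal places; limit is 3.
Rounded to 3 decimal places: 23.010 L.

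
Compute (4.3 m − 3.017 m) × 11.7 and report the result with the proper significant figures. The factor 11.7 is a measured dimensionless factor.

4.3 m − 3.017 m = 1.283 m; the difference is limited to 1 decimal place (2 s.f.).
Carrying full precision, 1.283 × 11.7 = 15.0111 m; 11.7 has 3 s.f., so the result keeps min(2, 3) = 2 s.f.
Rounded to 2 significant figures: 15 m.

15 m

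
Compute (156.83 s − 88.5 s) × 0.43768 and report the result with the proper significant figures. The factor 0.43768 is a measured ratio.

156.83 s − 88.5 s = 68.33 s; the difference is limited to 1 decimal place (3 s.f.).
Carrying full precision, 68.33 × 0.43768 = 29.9066744 s; 0.43768 has 5 s.f., so the result keeps min(3, 5) = 3 s.f.
Rounded to 3 significant figures: 29.9 s.

29.9 s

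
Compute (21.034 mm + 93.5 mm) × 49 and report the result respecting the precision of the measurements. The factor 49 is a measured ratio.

21.034 mm + 93.5 mm = 114.534 mm; the sum is limited to 1 decimal place (4 s.f.).
Carrying full precision, 114.534 × 49 = 5612.166 mm; 49 has 2 s.f., so the result keeps min(4, 2) = 2 s.f.
Rounded to 2 significant figures: 5.6 × 10³ mm.

5.6 × 10³ mm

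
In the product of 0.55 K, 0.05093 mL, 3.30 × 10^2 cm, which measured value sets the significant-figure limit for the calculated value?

0.55 K

0.55 K → 2 s.f.; 0.05093 mL → 4 s.f.; 3.30 × 10^2 cm → 3 s.f.
The fewest is 2 significant figures, from 0.55 K.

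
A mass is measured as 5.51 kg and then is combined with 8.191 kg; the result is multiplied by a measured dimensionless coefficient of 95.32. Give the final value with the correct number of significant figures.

5.51 kg + 8.191 kg = 13.701 kg; the sum is limited to 2 decimal places (4 s.f.).
Carrying full precision, 13.701 × 95.32 = 1305.97932 kg; 95.32 has 4 s.f., so the result keeps min(4, 4) = 4 s.f.
Rounded to 4 significant figures: 1306 kg.

1306 kg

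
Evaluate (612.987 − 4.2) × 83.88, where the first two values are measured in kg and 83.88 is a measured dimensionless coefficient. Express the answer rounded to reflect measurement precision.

5.107 × 10^4 kg

612.987 kg − 4.2 kg = 608.787 kg; the difference is limited to 1 decimal place (4 s.f.).
Carrying full precision, 608.787 × 83.88 = 51065.05356 kg; 83.88 has 4 s.f., so the result keeps min(4, 4) = 4 s.f.
Rounded to 4 significant figures: 5.107 × 10^4 kg.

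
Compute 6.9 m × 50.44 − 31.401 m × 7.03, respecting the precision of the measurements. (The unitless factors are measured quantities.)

6.9 × 50.44 = 348.036 → 3.5 × 10² m (2 s.f., last digit at the 10^1 place).
31.401 × 7.03 = 220.74903 → 2.21 × 10² m (3 s.f., last digit at the 10^0 place).
Difference: 127.28697 m; keep the coarser place, 10^1.
Result: 1.3 × 10² m.

1.3 × 10² m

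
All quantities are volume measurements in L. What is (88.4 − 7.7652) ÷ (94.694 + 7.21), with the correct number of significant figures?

88.4 − 7.7652 = 80.6348, limited to 1 d.p. → 3 s.f.; 94.694 + 7.21 = 101.904, limited to 2 d.p. → 5 s.f.
Carrying full precision, 80.6348 ÷ 101.904 = 0.791281990893…; keep min(3, 5) = 3 s.f.
Rounded to 3 significant figures: 0.791.

0.791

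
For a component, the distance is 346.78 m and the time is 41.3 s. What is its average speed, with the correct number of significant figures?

average speed = 346.78 m ÷ 41.3 s = 8.39661016949… m/s.
346.78 has 5 significant figures; 41.3 has 3.
Division/multiplication keeps the fewest: 3 significant figures.
Rounded: 8.40 m/s.

8.40 m/s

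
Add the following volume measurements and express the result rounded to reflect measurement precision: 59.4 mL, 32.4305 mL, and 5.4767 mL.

59.4 mL + 32.4305 mL + 5.4767 mL = 97.3072 mL.
Addition/subtraction keeps the fewest decimal places: 59.4 → 1 decimal place, 32.4305 → 4 decimal places, 5.4767 → 4 decimal places; limit is 1.
Rounded to 1 decimal place: 97.3 mL.

97.3 mL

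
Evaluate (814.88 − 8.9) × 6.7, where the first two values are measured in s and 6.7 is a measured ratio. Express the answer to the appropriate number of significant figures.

5.4 × 10^3 s

814.88 s − 8.9 s = 805.98 s; the difference is limited to 1 decimal place (4 s.f.).
Carrying full precision, 805.98 × 6.7 = 5400.066 s; 6.7 has 2 s.f., so the result keeps min(4, 2) = 2 s.f.
Rounded to 2 significant figures: 5.4 × 10^3 s.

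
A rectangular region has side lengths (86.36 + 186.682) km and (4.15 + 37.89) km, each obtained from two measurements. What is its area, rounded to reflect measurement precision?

1.148 × 10⁴ km²

86.36 + 186.682 = 273.042, limited to 2 d.p. → 5 s.f.; 4.15 + 37.89 = 42.04, limited to 2 d.p. → 4 s.f.
Carrying full precision, 273.042 × 42.04 = 11478.68568; keep min(5, 4) = 4 s.f.
Rounded to 4 significant figures: 1.148 × 10⁴ km².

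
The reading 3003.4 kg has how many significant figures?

3003.4: zeros between nonzero digits are significant.

5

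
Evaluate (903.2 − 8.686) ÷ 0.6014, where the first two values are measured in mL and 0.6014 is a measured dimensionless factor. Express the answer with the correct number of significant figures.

1487 mL

903.2 mL − 8.686 mL = 894.514 mL; the difference is limited to 1 decimal place (4 s.f.).
Carrying full precision, 894.514 ÷ 0.6014 = 1487.3860991… mL; 0.6014 has 4 s.f., so the result keeps min(4, 4) = 4 s.f.
Rounded to 4 significant figures: 1487 mL.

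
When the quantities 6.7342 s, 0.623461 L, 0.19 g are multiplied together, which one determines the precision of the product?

6.7342 s → 5 s.f.; 0.623461 L → 6 s.f.; 0.19 g → 2 s.f.
The fewest is 2 significant figures, from 0.19 g.

0.19 g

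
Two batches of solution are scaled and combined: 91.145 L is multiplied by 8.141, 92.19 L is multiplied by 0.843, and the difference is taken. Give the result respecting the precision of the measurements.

664.3 L

91.145 × 8.141 = 742.011445 → 742.0 L (4 s.f., last digit at the 10^-1 place).
92.19 × 0.843 = 77.71617 → 77.7 L (3 s.f., last digit at the 10^-1 place).
Difference: 664.295275 L; keep the coarser place, 10^-1.
Result: 664.3 L.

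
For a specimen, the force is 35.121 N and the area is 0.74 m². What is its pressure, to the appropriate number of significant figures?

pressure = 35.121 N ÷ 0.74 m² = 47.4608108108… Pa.
35.121 has 5 significant figures; 0.74 has 2.
Division/multiplication keeps the fewest: 2 significant figures.
Rounded: 47 Pa.

47 Pa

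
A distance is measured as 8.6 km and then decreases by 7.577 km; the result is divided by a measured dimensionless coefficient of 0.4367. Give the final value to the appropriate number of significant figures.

8.6 km − 7.577 km = 1.023 km; the difference is limited to 1 decimal place (2 s.f.).
Carrying full precision, 1.023 ÷ 0.4367 = 2.34256926952… km; 0.4367 has 4 s.f., so the result keeps min(2, 4) = 2 s.f.
Rounded to 2 significant figures: 2.3 km.

2.3 km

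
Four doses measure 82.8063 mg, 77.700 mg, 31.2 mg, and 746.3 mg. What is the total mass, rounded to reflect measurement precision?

82.8063 mg + 77.700 mg + 31.2 mg + 746.3 mg = 938.0063 mg.
Addition/subtraction keeps the fewest decimal places: 82.8063 → 4 decimal places, 77.700 → 3 decimal places, 31.2 → 1 decimal place, 746.3 → 1 decimal place; limit is 1.
Rounded to 1 decimal place: 938.0 mg.

938.0 mg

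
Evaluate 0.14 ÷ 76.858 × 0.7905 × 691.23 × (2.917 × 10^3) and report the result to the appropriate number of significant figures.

0.14 ÷ 76.858 × 0.7905 × 691.23 × (2.917 × 10^3) = 2903.35297691…
Multiplication/division keeps the fewest significant figures: 0.14 → 2 s.f., 76.858 → 5 s.f., 0.7905 → 4 s.f., 691.23 → 5 s.f., 2.917 × 10^3 → 4 s.f.; limit is 2.
Rounded to 2 significant figures: 2.9 × 10^3.

2.9 × 10^3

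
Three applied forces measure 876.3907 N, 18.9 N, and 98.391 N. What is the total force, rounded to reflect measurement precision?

993.7 N

876.3907 N + 18.9 N + 98.391 N = 993.6817 N.
Addition/subtraction keeps the fewest decimal places: 876.3907 → 4 decimal places, 18.9 → 1 decimal place, 98.391 → 3 decimal places; limit is 1.
Rounded to 1 decimal place: 993.7 N.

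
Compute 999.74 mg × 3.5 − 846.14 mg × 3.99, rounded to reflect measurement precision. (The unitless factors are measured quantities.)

1 × 10² mg

999.74 × 3.5 = 3499.09 → 3.5 × 10³ mg (2 s.f., last digit at the 10^2 place).
846.14 × 3.99 = 3376.0986 → 3.38 × 10³ mg (3 s.f., last digit at the 10^1 place).
Difference: 122.9914 mg; keep the coarser place, 10^2.
Result: 1 × 10² mg.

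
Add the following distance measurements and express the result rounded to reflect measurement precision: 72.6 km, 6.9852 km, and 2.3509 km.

81.9 km

72.6 km + 6.9852 km + 2.3509 km = 81.9361 km.
Addition/subtraction keeps the fewest decimal places: 72.6 → 1 decimal place, 6.9852 → 4 decimal places, 2.3509 → 4 decimal places; limit is 1.
Rounded to 1 decimal place: 81.9 km.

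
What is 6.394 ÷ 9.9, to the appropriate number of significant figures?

6.394 ÷ 9.9 = 0.645858585859…
Multiplication/division keeps the fewest significant figures: 6.394 → 4 s.f., 9.9 → 2 s.f.; limit is 2.
Rounded to 2 significant figures: 0.65.

0.65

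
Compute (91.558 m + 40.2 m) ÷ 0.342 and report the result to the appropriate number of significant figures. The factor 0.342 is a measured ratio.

91.558 m + 40.2 m = 131.758 m; the sum is limited to 1 decimal place (4 s.f.).
Carrying full precision, 131.758 ÷ 0.342 = 385.257309942… m; 0.342 has 3 s.f., so the result keeps min(4, 3) = 3 s.f.
Rounded to 3 significant figures: 385 m.

385 m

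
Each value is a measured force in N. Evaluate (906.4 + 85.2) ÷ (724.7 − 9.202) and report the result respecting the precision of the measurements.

906.4 + 85.2 = 991.6, limited to 1 d.p. → 4 s.f.; 724.7 − 9.202 = 715.498, limited to 1 d.p. → 4 s.f.
Carrying full precision, 991.6 ÷ 715.498 = 1.38588787111…; keep min(4, 4) = 4 s.f.
Rounded to 4 significant figures: 1.386.

1.386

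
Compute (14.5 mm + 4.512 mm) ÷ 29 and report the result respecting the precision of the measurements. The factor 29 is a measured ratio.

0.66 mm

14.5 mm + 4.512 mm = 19.012 mm; the sum is limited to 1 decimal place (3 s.f.).
Carrying full precision, 19.012 ÷ 29 = 0.655586206897… mm; 29 has 2 s.f., so the result keeps min(3, 2) = 2 s.f.
Rounded to 2 significant figures: 0.66 mm.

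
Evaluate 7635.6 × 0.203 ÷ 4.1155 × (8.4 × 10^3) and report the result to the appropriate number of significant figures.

7635.6 × 0.203 ÷ 4.1155 × (8.4 × 10^3) = 3163704.31782…
Multiplication/division keeps the fewest significant figures: 7635.6 → 5 s.f., 0.203 → 3 s.f., 4.1155 → 5 s.f., 8.4 × 10^3 → 2 s.f.; limit is 2.
Rounded to 2 significant figures: 3.2 × 10^6.

3.2 × 10^6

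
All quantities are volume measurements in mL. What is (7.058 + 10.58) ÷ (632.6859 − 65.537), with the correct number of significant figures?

7.058 + 10.58 = 17.638, limited to 2 d.p. → 4 s.f.; 632.6859 − 65.537 = 567.1489, limited to 3 d.p. → 6 s.f.
Carrying full precision, 17.638 ÷ 567.1489 = 0.0310994167493…; keep min(4, 6) = 4 s.f.
Rounded to 4 significant figures: 0.03110.

0.03110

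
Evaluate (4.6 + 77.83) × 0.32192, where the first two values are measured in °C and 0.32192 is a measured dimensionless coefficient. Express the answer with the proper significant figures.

26.5 °C

4.6 °C + 77.83 °C = 82.43 °C; the sum is limited to 1 decimal place (3 s.f.).
Carrying full precision, 82.43 × 0.32192 = 26.5358656 °C; 0.32192 has 5 s.f., so the result keeps min(3, 5) = 3 s.f.
Rounded to 3 significant figures: 26.5 °C.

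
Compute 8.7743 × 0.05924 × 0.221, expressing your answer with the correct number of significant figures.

0.115

8.7743 × 0.05924 × 0.221 = 0.114873486572
Multiplication/division keeps the fewest significant figures: 8.7743 → 5 s.f., 0.05924 → 4 s.f., 0.221 → 3 s.f.; limit is 3.
Rounded to 3 significant figures: 0.115.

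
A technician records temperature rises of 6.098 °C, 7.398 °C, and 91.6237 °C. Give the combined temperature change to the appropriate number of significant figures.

6.098 °C + 7.398 °C + 91.6237 °C = 105.1197 °C.
Addition/subtraction keeps the fewest decimal places: 6.098 → 3 decimal places, 7.398 → 3 decimal places, 91.6237 → 4 decimal places; limit is 3.
Rounded to 3 decimal places: 105.120 °C.

105.120 °C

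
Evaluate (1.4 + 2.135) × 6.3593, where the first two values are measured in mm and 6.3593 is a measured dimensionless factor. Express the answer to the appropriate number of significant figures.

1.4 mm + 2.135 mm = 3.535 mm; the sum is limited to 1 decimal place (2 s.f.).
Carrying full precision, 3.535 × 6.3593 = 22.4801255 mm; 6.3593 has 5 s.f., so the result keeps min(2, 5) = 2 s.f.
Rounded to 2 significant figures: 22 mm.

22 mm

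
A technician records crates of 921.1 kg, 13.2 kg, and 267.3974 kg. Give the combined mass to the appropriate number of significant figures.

1201.7 kg

921.1 kg + 13.2 kg + 267.3974 kg = 1201.6974 kg.
Addition/subtraction keeps the fewest decimal places: 921.1 → 1 decimal place, 13.2 → 1 decimal place, 267.3974 → 4 decimal places; limit is 1.
Rounded to 1 decimal place: 1201.7 kg.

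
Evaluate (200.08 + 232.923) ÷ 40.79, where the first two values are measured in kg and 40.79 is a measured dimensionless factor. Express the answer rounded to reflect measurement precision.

10.62 kg

200.08 kg + 232.923 kg = 433.003 kg; the sum is limited to 2 decimal places (5 s.f.).
Carrying full precision, 433.003 ÷ 40.79 = 10.6154204462… kg; 40.79 has 4 s.f., so the result keeps min(5, 4) = 4 s.f.
Rounded to 4 significant figures: 10.62 kg.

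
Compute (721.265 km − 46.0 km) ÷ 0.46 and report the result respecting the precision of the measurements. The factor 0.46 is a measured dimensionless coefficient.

1.5 × 10^3 km

721.265 km − 46.0 km = 675.265 km; the difference is limited to 1 decimal place (4 s.f.).
Carrying full precision, 675.265 ÷ 0.46 = 1467.9673913… km; 0.46 has 2 s.f., so the result keeps min(4, 2) = 2 s.f.
Rounded to 2 significant figures: 1.5 × 10^3 km.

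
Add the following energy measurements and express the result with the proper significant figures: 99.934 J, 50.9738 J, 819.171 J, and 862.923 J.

1833.002 J

99.934 J + 50.9738 J + 819.171 J + 862.923 J = 1833.0018 J.
Addition/subtraction keeps the fewest decimal places: 99.934 → 3 decimal places, 50.9738 → 4 decimal places, 819.171 → 3 decimal places, 862.923 → 3 decimal places; limit is 3.
Rounded to 3 decimal places: 1833.002 J.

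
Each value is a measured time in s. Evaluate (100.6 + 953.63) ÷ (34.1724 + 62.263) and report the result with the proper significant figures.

100.6 + 953.63 = 1054.23, limited to 1 d.p. → 5 s.f.; 34.1724 + 62.263 = 96.4354, limited to 3 d.p. → 5 s.f.
Carrying full precision, 1054.23 ÷ 96.4354 = 10.9319814093…; keep min(5, 5) = 5 s.f.
Rounded to 5 significant figures: 10.932.

10.932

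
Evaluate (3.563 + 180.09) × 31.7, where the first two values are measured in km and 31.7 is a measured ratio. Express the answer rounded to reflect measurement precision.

5.82 × 10³ km

3.563 km + 180.09 km = 183.653 km; the sum is limited to 2 decimal places (5 s.f.).
Carrying full precision, 183.653 × 31.7 = 5821.8001 km; 31.7 has 3 s.f., so the result keeps min(5, 3) = 3 s.f.
Rounded to 3 significant figures: 5.82 × 10³ km.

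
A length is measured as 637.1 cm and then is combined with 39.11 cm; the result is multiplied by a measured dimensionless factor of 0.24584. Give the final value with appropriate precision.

637.1 cm + 39.11 cm = 676.21 cm; the sum is limited to 1 decimal place (4 s.f.).
Carrying full precision, 676.21 × 0.24584 = 166.2394664 cm; 0.24584 has 5 s.f., so the result keeps min(4, 5) = 4 s.f.
Rounded to 4 significant figures: 166.2 cm.

166.2 cm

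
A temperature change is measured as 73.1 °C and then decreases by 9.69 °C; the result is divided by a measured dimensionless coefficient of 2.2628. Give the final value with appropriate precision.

73.1 °C − 9.69 °C = 63.41 °C; the difference is limited to 1 decimal place (3 s.f.).
Carrying full precision, 63.41 ÷ 2.2628 = 28.0228036062… °C; 2.2628 has 5 s.f., so the result keeps min(3, 5) = 3 s.f.
Rounded to 3 significant figures: 28.0 °C.

28.0 °C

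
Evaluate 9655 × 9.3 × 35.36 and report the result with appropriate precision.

9655 × 9.3 × 35.36 = 3175027.44
Multiplication/division keeps the fewest significant figures: 9655 → 4 s.f., 9.3 → 2 s.f., 35.36 → 4 s.f.; limit is 2.
Rounded to 2 significant figures: 3.2 × 10⁶.

3.2 × 10⁶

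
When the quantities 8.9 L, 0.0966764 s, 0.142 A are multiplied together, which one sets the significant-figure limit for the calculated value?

8.9 L → 2 s.f.; 0.0966764 s → 6 s.f.; 0.142 A → 3 s.f.
The fewest is 2 significant figures, from 8.9 L.

8.9 L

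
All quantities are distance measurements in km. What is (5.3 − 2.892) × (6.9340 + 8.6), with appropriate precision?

5.3 − 2.892 = 2.408, limited to 1 d.p. → 2 s.f.; 6.9340 + 8.6 = 15.5340, limited to 1 d.p. → 3 s.f.
Carrying full precision, 2.408 × 15.5340 = 37.405872; keep min(2, 3) = 2 s.f.
Rounded to 2 significant figures: 37 km².

37 km²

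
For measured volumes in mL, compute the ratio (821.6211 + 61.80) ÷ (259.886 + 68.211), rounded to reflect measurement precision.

2.6926

821.6211 + 61.80 = 883.4211, limited to 2 d.p. → 5 s.f.; 259.886 + 68.211 = 328.097, limited to 3 d.p. → 6 s.f.
Carrying full precision, 883.4211 ÷ 328.097 = 2.69256073661…; keep min(5, 6) = 5 s.f.
Rounded to 5 significant figures: 2.6926.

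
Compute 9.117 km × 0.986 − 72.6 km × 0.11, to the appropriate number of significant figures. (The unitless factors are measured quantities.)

9.117 × 0.986 = 8.989362 → 8.99 km (3 s.f., last digit at the 10^-2 place).
72.6 × 0.11 = 7.986 → 8.0 km (2 s.f., last digit at the 10^-1 place).
Difference: 1.003362 km; keep the coarser place, 10^-1.
Result: 1.0 km.

1.0 km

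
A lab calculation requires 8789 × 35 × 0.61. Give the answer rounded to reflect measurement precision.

8789 × 35 × 0.61 = 187645.15
Multiplication/division keeps the fewest significant figures: 8789 → 4 s.f., 35 → 2 s.f., 0.61 → 2 s.f.; limit is 2.
Rounded to 2 significant figures: 1.9 × 10^5.

1.9 × 10^5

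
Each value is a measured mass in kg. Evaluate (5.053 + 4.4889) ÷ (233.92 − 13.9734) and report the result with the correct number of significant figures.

5.053 + 4.4889 = 9.5419, limited to 3 d.p. → 4 s.f.; 233.92 − 13.9734 = 219.9466, limited to 2 d.p. → 5 s.f.
Carrying full precision, 9.5419 ÷ 219.9466 = 0.0433828029167…; keep min(4, 5) = 4 s.f.
Rounded to 4 significant figures: 0.04338.

0.04338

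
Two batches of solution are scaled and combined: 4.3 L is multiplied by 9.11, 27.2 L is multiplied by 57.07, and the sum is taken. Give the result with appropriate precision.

4.3 × 9.11 = 39.173 → 39 L (2 s.f., last digit at the 10^0 place).
27.2 × 57.07 = 1552.304 → 1.55 × 10^3 L (3 s.f., last digit at the 10^1 place).
Sum: 1591.477 L; keep the coarser place, 10^1.
Result: 1.59 × 10^3 L.

1.59 × 10^3 L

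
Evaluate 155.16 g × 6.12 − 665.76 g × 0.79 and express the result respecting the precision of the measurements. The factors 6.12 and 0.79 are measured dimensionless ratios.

155.16 × 6.12 = 949.5792 → 9.50 × 10^2 g (3 s.f., last digit at the 10^0 place).
665.76 × 0.79 = 525.9504 → 5.3 × 10^2 g (2 s.f., last digit at the 10^1 place).
Difference: 423.6288 g; keep the coarser place, 10^1.
Result: 4.2 × 10^2 g.

4.2 × 10^2 g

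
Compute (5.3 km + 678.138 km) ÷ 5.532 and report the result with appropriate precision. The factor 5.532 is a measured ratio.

123.5 km

5.3 km + 678.138 km = 683.438 km; the sum is limited to 1 decimal place (4 s.f.).
Carrying full precision, 683.438 ÷ 5.532 = 123.542660882… km; 5.532 has 4 s.f., so the result keeps min(4, 4) = 4 s.f.
Rounded to 4 significant figures: 123.5 km.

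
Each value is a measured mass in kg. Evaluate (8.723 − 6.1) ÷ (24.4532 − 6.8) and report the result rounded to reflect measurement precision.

0.15

8.723 − 6.1 = 2.623, limited to 1 d.p. → 2 s.f.; 24.4532 − 6.8 = 17.6532, limited to 1 d.p. → 3 s.f.
Carrying full precision, 2.623 ÷ 17.6532 = 0.148584959101…; keep min(2, 3) = 2 s.f.
Rounded to 2 significant figures: 0.15.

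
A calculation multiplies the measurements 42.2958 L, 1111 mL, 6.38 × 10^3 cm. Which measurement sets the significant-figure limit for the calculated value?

6.38 × 10^3 cm

42.2958 L → 6 s.f.; 1111 mL → 4 s.f.; 6.38 × 10^3 cm → 3 s.f.
The fewest is 3 significant figures, from 6.38 × 10^3 cm.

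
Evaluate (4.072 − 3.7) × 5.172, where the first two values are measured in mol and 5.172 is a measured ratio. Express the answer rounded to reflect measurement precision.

2 mol

4.072 mol − 3.7 mol = 0.372 mol; the difference is limited to 1 decimal place (1 s.f.).
Carrying full precision, 0.372 × 5.172 = 1.923984 mol; 5.172 has 4 s.f., so the result keeps min(1, 4) = 1 s.f.
Rounded to 1 significant figure: 2 mol.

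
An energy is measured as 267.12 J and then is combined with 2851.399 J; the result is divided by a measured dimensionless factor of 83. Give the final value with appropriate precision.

38 J

267.12 J + 2851.399 J = 3118.519 J; the sum is limited to 2 decimal places (6 s.f.).
Carrying full precision, 3118.519 ÷ 83 = 37.5725180723… J; 83 has 2 s.f., so the result keeps min(6, 2) = 2 s.f.
Rounded to 2 significant figures: 38 J.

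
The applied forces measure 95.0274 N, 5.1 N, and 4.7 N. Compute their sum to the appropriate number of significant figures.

95.0274 N + 5.1 N + 4.7 N = 104.8274 N.
Addition/subtraction keeps the fewest decimal places: 95.0274 → 4 decimal places, 5.1 → 1 decimal place, 4.7 → 1 decimal place; limit is 1.
Rounded to 1 decimal place: 104.8 N.

104.8 N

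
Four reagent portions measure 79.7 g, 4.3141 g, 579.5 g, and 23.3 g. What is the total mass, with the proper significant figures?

79.7 g + 4.3141 g + 579.5 g + 23.3 g = 686.8141 g.
Addition/subtraction keeps the fewest decimal places: 79.7 → 1 decimal place, 4.3141 → 4 decimal places, 579.5 → 1 decimal place, 23.3 → 1 decimal place; limit is 1.
Rounded to 1 decimal place: 686.8 g.

686.8 g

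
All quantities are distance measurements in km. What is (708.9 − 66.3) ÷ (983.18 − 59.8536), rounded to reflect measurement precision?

708.9 − 66.3 = 642.6, limited to 1 d.p. → 4 s.f.; 983.18 − 59.8536 = 923.3264, limited to 2 d.p. → 5 s.f.
Carrying full precision, 642.6 ÷ 923.3264 = 0.695961904696…; keep min(4, 5) = 4 s.f.
Rounded to 4 significant figures: 0.6960.

0.6960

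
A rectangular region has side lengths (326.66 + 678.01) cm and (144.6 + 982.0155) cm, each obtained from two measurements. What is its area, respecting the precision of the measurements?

1.1319 × 10⁶ cm²

326.66 + 678.01 = 1004.67, limited to 2 d.p. → 6 s.f.; 144.6 + 982.0155 = 1126.6155, limited to 1 d.p. → 5 s.f.
Carrying full precision, 1004.67 × 1126.6155 = 1131876.79438…; keep min(6, 5) = 5 s.f.
Rounded to 5 significant figures: 1.1319 × 10⁶ cm².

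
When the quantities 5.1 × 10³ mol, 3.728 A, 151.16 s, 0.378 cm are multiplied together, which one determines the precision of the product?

5.1 × 10³ mol → 2 s.f.; 3.728 A → 4 s.f.; 151.16 s → 5 s.f.; 0.378 cm → 3 s.f.
The fewest is 2 significant figures, from 5.1 × 10³ mol.

5.1 × 10³ mol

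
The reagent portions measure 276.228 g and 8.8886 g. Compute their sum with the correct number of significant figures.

276.228 g + 8.8886 g = 285.1166 g.
Addition/subtraction keeps the fewest decimal places: 276.228 → 3 decimal places, 8.8886 → 4 decimal places; limit is 3.
Rounded to 3 decimal places: 285.117 g.

285.117 g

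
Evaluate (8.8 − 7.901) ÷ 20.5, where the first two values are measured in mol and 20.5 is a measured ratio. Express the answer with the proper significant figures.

8.8 mol − 7.901 mol = 0.899 mol; the difference is limited to 1 decimal place (1 s.f.).
Carrying full precision, 0.899 ÷ 20.5 = 0.0438536585366… mol; 20.5 has 3 s.f., so the result keeps min(1, 3) = 1 s.f.
Rounded to 1 significant figure: 0.04 mol.

0.04 mol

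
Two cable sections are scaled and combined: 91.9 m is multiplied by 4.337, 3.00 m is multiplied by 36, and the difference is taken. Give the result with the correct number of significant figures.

2.9 × 10² m

91.9 × 4.337 = 398.5703 → 399 m (3 s.f., last digit at the 10^0 place).
3.00 × 36 = 108 → 1.1 × 10² m (2 s.f., last digit at the 10^1 place).
Difference: 290.5703 m; keep the coarser place, 10^1.
Result: 2.9 × 10² m.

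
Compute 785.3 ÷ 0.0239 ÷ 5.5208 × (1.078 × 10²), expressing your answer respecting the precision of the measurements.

785.3 ÷ 0.0239 ÷ 5.5208 × (1.078 × 10²) = 641585.356315…
Multiplication/division keeps the fewest significant figures: 785.3 → 4 s.f., 0.0239 → 3 s.f., 5.5208 → 5 s.f., 1.078 × 10² → 4 s.f.; limit is 3.
Rounded to 3 significant figures: 6.42 × 10⁵.

6.42 × 10⁵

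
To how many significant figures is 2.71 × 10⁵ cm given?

3

2.71 × 10⁵: in scientific notation every digit of the coefficient is significant.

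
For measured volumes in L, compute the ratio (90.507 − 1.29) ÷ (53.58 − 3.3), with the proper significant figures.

90.507 − 1.29 = 89.217, limited to 2 d.p. → 4 s.f.; 53.58 − 3.3 = 50.28, limited to 1 d.p. → 3 s.f.
Carrying full precision, 89.217 ÷ 50.28 = 1.77440334129…; keep min(4, 3) = 3 s.f.
Rounded to 3 significant figures: 1.77.

1.77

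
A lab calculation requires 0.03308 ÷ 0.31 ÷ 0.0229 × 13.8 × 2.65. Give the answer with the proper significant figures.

1.7 × 10²

0.03308 ÷ 0.31 ÷ 0.0229 × 13.8 × 2.65 = 170.409297084…
Multiplication/division keeps the fewest significant figures: 0.03308 → 4 s.f., 0.31 → 2 s.f., 0.0229 → 3 s.f., 13.8 → 3 s.f., 2.65 → 3 s.f.; limit is 2.
Rounded to 2 significant figures: 1.7 × 10².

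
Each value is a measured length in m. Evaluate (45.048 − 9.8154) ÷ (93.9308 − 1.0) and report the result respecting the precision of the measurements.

0.379

45.048 − 9.8154 = 35.2326, limited to 3 d.p. → 5 s.f.; 93.9308 − 1.0 = 92.9308, limited to 1 d.p. → 3 s.f.
Carrying full precision, 35.2326 ÷ 92.9308 = 0.379127264588…; keep min(5, 3) = 3 s.f.
Rounded to 3 significant figures: 0.379.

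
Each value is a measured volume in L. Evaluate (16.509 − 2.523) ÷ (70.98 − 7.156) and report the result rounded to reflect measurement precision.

16.509 − 2.523 = 13.986, limited to 3 d.p. → 5 s.f.; 70.98 − 7.156 = 63.824, limited to 2 d.p. → 4 s.f.
Carrying full precision, 13.986 ÷ 63.824 = 0.219133868137…; keep min(5, 4) = 4 s.f.
Rounded to 4 significant figures: 2.191 × 10⁻¹.

2.191 × 10⁻¹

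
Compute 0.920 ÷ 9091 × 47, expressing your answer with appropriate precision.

0.0048

0.920 ÷ 9091 × 47 = 0.00475635243648…
Multiplication/division keeps the fewest significant figures: 0.920 → 3 s.f., 9091 → 4 s.f., 47 → 2 s.f.; limit is 2.
Rounded to 2 significant figures: 0.0048.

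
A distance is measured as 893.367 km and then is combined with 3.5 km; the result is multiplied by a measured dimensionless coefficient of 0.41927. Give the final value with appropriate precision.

376.0 km

893.367 km + 3.5 km = 896.867 km; the sum is limited to 1 decimal place (4 s.f.).
Carrying full precision, 896.867 × 0.41927 = 376.02942709 km; 0.41927 has 5 s.f., so the result keeps min(4, 5) = 4 s.f.
Rounded to 4 significant figures: 376.0 km.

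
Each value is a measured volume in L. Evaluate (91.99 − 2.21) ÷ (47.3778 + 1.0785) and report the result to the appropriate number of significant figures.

1.853

91.99 − 2.21 = 89.78, limited to 2 d.p. → 4 s.f.; 47.3778 + 1.0785 = 48.4563, limited to 4 d.p. → 6 s.f.
Carrying full precision, 89.78 ÷ 48.4563 = 1.85280345383…; keep min(4, 6) = 4 s.f.
Rounded to 4 significant figures: 1.853.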